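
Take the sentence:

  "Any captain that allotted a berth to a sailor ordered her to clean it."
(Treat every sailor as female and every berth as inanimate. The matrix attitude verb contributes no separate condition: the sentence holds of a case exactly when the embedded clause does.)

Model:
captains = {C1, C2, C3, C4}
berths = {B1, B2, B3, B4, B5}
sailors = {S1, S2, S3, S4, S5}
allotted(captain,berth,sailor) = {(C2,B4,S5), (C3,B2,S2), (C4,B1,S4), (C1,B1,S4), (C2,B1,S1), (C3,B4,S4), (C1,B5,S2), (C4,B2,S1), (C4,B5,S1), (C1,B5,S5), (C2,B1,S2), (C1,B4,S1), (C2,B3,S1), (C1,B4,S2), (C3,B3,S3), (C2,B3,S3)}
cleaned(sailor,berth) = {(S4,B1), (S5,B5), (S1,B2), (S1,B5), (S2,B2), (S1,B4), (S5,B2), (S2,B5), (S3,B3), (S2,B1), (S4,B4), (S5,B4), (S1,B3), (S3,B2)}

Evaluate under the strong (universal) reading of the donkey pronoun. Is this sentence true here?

"her" takes "a sailor" as antecedent and "it" takes "a berth"; both are donkey pronouns co-varying with the restrictor.
Strong reading: for every (c,b,s) with allotted(c,b,s), cleaned(s,b).
Restrictor triples: (C1,B1,S4)→cleaned(S4,B1) ✓  (C1,B4,S1)→cleaned(S1,B4) ✓  (C1,B4,S2)→cleaned(S2,B4) ✗  (C1,B5,S2)→cleaned(S2,B5) ✓  (C1,B5,S5)→cleaned(S5,B5) ✓  (C2,B1,S1)→cleaned(S1,B1) ✗  (C2,B1,S2)→cleaned(S2,B1) ✓  (C2,B3,S1)→cleaned(S1,B3) ✓  (C2,B3,S3)→cleaned(S3,B3) ✓  (C2,B4,S5)→cleaned(S5,B4) ✓  (C3,B2,S2)→cleaned(S2,B2) ✓  (C3,B3,S3)→cleaned(S3,B3) ✓  (C3,B4,S4)→cleaned(S4,B4) ✓  (C4,B1,S4)→cleaned(S4,B1) ✓  (C4,B2,S1)→cleaned(S1,B2) ✓  (C4,B5,S1)→cleaned(S1,B5) ✓
Counterexample: (C1,B4,S2) — cleaned(S2,B4) does not hold.

False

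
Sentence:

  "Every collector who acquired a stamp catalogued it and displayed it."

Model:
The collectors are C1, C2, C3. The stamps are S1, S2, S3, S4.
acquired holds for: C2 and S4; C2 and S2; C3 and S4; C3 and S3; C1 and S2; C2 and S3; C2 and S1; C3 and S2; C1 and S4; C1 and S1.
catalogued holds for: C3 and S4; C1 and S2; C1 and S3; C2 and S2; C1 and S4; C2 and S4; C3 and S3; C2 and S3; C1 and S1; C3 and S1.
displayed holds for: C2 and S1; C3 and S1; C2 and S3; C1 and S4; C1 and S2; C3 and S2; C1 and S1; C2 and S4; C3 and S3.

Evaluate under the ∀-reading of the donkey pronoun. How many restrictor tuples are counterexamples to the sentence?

4

"it" takes "a stamp" as antecedent — a donkey pronoun bound across the clause boundary.
Strong reading: for every (c,s) with acquired(c,s), catalogued(c,s) ∧ displayed(c,s).
Restrictor pairs: (C1,S1) ✓  (C1,S2) ✓  (C1,S4) ✓  (C2,S1) ✗  (C2,S2) ✗  (C2,S3) ✓  (C2,S4) ✓  (C3,S2) ✗  (C3,S3) ✓  (C3,S4) ✗
Counterexamples (restrictor pairs failing the scope): 4.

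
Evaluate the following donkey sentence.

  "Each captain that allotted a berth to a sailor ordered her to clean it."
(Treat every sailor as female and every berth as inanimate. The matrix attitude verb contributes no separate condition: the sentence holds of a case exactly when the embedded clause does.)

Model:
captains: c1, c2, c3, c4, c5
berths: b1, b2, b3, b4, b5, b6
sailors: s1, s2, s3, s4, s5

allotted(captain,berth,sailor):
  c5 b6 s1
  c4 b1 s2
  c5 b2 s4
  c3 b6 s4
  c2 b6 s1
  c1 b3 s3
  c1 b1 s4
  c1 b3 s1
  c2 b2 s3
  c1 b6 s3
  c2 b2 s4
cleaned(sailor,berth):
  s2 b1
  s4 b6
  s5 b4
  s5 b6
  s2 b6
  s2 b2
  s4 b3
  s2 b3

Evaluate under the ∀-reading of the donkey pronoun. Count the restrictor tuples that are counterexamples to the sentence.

"her" takes "a sailor" as antecedent and "it" takes "a berth"; both are donkey pronouns co-varying with the restrictor.
Strong reading: for every (c,b,s) with allotted(c,b,s), cleaned(s,b).
Restrictor triples: (c1,b1,s4)→cleaned(s4,b1) ✗  (c1,b3,s1)→cleaned(s1,b3) ✗  (c1,b3,s3)→cleaned(s3,b3) ✗  (c1,b6,s3)→cleaned(s3,b6) ✗  (c2,b2,s3)→cleaned(s3,b2) ✗  (c2,b2,s4)→cleaned(s4,b2) ✗  (c2,b6,s1)→cleaned(s1,b6) ✗  (c3,b6,s4)→cleaned(s4,b6) ✓  (c4,b1,s2)→cleaned(s2,b1) ✓  (c5,b2,s4)→cleaned(s4,b2) ✗  (c5,b6,s1)→cleaned(s1,b6) ✗
Counterexamples (restrictor triples failing the scope): 9.

9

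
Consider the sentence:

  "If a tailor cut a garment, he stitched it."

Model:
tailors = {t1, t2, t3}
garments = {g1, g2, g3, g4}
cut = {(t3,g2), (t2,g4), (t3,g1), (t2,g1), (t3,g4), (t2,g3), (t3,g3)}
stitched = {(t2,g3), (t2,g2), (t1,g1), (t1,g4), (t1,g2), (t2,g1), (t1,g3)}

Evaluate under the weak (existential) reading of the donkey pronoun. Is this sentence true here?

"it" takes "a garment" as antecedent — a donkey pronoun bound across the clause boundary.
Weak reading: every tailor t with some cut-garment has at least one cut-garment g such that stitched(t,g).
Per tailor: t2:✓  t3:✗
t3 has no witness among its cut-garments.

False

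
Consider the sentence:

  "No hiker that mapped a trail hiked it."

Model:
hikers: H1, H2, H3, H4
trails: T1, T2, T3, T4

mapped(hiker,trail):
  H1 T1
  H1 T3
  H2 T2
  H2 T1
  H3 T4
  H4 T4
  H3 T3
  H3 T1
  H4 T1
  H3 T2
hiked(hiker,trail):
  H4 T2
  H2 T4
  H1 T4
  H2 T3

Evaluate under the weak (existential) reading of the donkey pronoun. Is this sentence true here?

"it" takes "a trail" as antecedent — a donkey pronoun bound across the clause boundary.
Truth condition: for no (h,t) with mapped(h,t) does hiked(h,t) hold.
Restrictor pairs — does the scope hold? (H1,T1):fails  (H1,T3):fails  (H2,T1):fails  (H2,T2):fails  (H3,T1):fails  (H3,T2):fails  (H3,T3):fails  (H3,T4):fails  (H4,T1):fails  (H4,T4):fails
Scope holds for no restrictor pair, so the sentence is true.

True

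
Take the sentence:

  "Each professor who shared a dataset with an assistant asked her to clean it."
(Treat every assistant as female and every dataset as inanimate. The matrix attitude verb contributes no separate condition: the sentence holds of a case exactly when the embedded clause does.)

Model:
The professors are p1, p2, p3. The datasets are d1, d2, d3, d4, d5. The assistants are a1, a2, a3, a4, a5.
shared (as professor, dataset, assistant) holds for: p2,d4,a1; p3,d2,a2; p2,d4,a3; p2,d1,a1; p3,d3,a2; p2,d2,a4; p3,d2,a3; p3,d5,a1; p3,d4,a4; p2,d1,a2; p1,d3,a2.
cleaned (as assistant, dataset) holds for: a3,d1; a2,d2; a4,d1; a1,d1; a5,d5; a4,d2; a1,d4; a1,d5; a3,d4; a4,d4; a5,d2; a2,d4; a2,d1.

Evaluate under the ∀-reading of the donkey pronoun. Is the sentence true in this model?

False

"her" takes "an assistant" as antecedent and "it" takes "a dataset"; both are donkey pronouns co-varying with the restrictor.
Strong reading: for every (p,d,a) with shared(p,d,a), cleaned(a,d).
Restrictor triples: (p1,d3,a2)→cleaned(a2,d3) ✗  (p2,d1,a1)→cleaned(a1,d1) ✓  (p2,d1,a2)→cleaned(a2,d1) ✓  (p2,d2,a4)→cleaned(a4,d2) ✓  (p2,d4,a1)→cleaned(a1,d4) ✓  (p2,d4,a3)→cleaned(a3,d4) ✓  (p3,d2,a2)→cleaned(a2,d2) ✓  (p3,d2,a3)→cleaned(a3,d2) ✗  (p3,d3,a2)→cleaned(a2,d3) ✗  (p3,d4,a4)→cleaned(a4,d4) ✓  (p3,d5,a1)→cleaned(a1,d5) ✓
Counterexample: (p1,d3,a2) — cleaned(a2,d3) does not hold.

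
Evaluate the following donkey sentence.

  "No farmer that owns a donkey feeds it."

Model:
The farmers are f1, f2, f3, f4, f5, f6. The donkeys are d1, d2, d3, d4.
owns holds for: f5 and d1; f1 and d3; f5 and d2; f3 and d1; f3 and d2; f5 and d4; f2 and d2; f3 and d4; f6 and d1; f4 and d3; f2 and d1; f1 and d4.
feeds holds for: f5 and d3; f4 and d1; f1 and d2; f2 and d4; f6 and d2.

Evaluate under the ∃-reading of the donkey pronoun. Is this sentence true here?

True

"it" takes "a donkey" as antecedent — a donkey pronoun bound across the clause boundary.
Truth condition: for no (f,d) with owns(f,d) does feeds(f,d) hold.
Restrictor pairs — does the scope hold? (f1,d3):fails  (f1,d4):fails  (f2,d1):fails  (f2,d2):fails  (f3,d1):fails  (f3,d2):fails  (f3,d4):fails  (f4,d3):fails  (f5,d1):fails  (f5,d2):fails  (f5,d4):fails  (f6,d1):fails
Scope holds for no restrictor pair, so the sentence is true.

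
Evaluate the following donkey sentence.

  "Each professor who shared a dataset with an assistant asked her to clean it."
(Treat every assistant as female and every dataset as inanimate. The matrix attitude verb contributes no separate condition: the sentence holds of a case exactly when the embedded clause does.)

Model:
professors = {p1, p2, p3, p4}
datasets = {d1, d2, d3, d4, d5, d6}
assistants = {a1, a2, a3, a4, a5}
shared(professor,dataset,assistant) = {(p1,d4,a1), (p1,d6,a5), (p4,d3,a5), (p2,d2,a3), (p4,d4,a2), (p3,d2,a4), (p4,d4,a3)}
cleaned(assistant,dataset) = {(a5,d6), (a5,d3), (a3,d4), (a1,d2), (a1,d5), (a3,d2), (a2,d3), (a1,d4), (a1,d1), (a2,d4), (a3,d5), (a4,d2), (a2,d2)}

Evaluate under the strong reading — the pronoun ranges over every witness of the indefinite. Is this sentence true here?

True

"her" takes "an assistant" as antecedent and "it" takes "a dataset"; both are donkey pronouns co-varying with the restrictor.
Strong reading: for every (p,d,a) with shared(p,d,a), cleaned(a,d).
Restrictor triples: (p1,d4,a1)→cleaned(a1,d4) ✓  (p1,d6,a5)→cleaned(a5,d6) ✓  (p2,d2,a3)→cleaned(a3,d2) ✓  (p3,d2,a4)→cleaned(a4,d2) ✓  (p4,d3,a5)→cleaned(a5,d3) ✓  (p4,d4,a2)→cleaned(a2,d4) ✓  (p4,d4,a3)→cleaned(a3,d4) ✓
Every restrictor triple satisfies the scope.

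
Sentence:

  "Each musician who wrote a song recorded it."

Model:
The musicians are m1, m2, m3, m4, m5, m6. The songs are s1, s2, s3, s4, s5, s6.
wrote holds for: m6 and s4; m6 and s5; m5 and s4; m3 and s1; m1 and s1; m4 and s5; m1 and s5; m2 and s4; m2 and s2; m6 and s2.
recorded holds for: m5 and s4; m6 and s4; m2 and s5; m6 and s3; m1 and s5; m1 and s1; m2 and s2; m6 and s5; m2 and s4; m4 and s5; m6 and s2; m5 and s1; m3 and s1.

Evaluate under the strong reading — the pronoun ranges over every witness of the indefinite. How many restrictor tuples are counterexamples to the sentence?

"it" takes "a song" as antecedent — a donkey pronoun bound across the clause boundary.
Strong reading: for every (m,s) with wrote(m,s), recorded(m,s).
Restrictor pairs: (m1,s1) ✓  (m1,s5) ✓  (m2,s2) ✓  (m2,s4) ✓  (m3,s1) ✓  (m4,s5) ✓  (m5,s4) ✓  (m6,s2) ✓  (m6,s4) ✓  (m6,s5) ✓
Counterexamples (restrictor pairs failing the scope): 0.

0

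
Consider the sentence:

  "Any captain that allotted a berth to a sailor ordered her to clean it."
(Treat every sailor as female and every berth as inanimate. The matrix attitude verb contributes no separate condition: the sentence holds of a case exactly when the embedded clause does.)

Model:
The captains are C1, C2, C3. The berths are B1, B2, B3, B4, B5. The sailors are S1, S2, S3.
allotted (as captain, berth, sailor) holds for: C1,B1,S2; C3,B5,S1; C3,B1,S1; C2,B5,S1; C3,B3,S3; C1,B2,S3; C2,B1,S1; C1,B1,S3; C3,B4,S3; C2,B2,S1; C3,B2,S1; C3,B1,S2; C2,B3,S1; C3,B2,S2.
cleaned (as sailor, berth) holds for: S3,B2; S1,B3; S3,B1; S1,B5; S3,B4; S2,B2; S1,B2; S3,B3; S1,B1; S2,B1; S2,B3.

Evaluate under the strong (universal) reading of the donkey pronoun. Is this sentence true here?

"her" takes "a sailor" as antecedent and "it" takes "a berth"; both are donkey pronouns co-varying with the restrictor.
Strong reading: for every (c,b,s) with allotted(c,b,s), cleaned(s,b).
Restrictor triples: (C1,B1,S2)→cleaned(S2,B1) ✓  (C1,B1,S3)→cleaned(S3,B1) ✓  (C1,B2,S3)→cleaned(S3,B2) ✓  (C2,B1,S1)→cleaned(S1,B1) ✓  (C2,B2,S1)→cleaned(S1,B2) ✓  (C2,B3,S1)→cleaned(S1,B3) ✓  (C2,B5,S1)→cleaned(S1,B5) ✓  (C3,B1,S1)→cleaned(S1,B1) ✓  (C3,B1,S2)→cleaned(S2,B1) ✓  (C3,B2,S1)→cleaned(S1,B2) ✓  (C3,B2,S2)→cleaned(S2,B2) ✓  (C3,B3,S3)→cleaned(S3,B3) ✓  (C3,B4,S3)→cleaned(S3,B4) ✓  (C3,B5,S1)→cleaned(S1,B5) ✓
Every restrictor triple satisfies the scope.

True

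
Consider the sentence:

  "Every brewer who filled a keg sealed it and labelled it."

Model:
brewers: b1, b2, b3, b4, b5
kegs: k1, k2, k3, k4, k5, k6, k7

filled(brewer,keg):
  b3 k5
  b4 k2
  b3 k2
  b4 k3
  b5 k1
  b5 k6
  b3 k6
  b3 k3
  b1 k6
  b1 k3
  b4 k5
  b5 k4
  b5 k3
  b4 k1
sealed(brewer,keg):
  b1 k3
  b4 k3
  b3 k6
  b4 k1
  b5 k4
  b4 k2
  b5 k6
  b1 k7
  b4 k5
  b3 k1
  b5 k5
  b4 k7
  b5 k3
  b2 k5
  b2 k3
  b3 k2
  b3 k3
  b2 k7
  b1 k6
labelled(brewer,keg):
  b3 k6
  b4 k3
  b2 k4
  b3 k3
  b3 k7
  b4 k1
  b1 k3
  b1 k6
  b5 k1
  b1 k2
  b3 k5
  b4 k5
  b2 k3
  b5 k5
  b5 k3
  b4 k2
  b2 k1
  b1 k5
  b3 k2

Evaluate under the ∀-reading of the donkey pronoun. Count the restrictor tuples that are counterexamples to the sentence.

4

"it" takes "a keg" as antecedent — a donkey pronoun bound across the clause boundary.
Strong reading: for every (b,k) with filled(b,k), sealed(b,k) ∧ labelled(b,k).
Restrictor pairs: (b1,k3) ✓  (b1,k6) ✓  (b3,k2) ✓  (b3,k3) ✓  (b3,k5) ✗  (b3,k6) ✓  (b4,k1) ✓  (b4,k2) ✓  (b4,k3) ✓  (b4,k5) ✓  (b5,k1) ✗  (b5,k3) ✓  (b5,k4) ✗  (b5,k6) ✗
Counterexamples (restrictor pairs failing the scope): 4.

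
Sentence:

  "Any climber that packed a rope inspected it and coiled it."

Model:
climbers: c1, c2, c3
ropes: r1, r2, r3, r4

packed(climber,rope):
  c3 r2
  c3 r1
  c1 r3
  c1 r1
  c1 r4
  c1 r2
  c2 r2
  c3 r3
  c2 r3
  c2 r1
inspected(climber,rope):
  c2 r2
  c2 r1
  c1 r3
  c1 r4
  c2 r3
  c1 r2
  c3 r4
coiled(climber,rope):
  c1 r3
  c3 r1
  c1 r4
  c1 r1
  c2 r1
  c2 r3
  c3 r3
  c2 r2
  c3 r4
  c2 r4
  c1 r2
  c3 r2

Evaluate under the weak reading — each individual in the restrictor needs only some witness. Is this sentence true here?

False

"it" takes "a rope" as antecedent — a donkey pronoun bound across the clause boundary.
Weak reading: every climber c with some packed-rope has at least one packed-rope r such that inspected(c,r) ∧ coiled(c,r).
Per climber: c1:✓  c2:✓  c3:✗
c3 has no witness among its packed-ropes.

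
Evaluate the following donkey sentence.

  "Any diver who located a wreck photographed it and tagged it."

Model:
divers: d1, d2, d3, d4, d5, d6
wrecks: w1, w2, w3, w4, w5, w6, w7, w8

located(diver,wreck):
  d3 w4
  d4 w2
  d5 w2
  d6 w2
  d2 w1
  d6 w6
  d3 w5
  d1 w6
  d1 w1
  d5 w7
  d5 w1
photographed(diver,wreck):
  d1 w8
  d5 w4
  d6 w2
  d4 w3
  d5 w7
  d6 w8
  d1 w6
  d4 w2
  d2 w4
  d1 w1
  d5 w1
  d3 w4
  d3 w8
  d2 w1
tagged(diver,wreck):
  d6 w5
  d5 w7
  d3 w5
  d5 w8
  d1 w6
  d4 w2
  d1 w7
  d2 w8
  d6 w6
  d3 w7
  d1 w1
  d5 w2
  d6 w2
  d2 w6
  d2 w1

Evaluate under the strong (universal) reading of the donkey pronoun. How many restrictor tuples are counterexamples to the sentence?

5

"it" takes "a wreck" as antecedent — a donkey pronoun bound across the clause boundary.
Strong reading: for every (d,w) with located(d,w), photographed(d,w) ∧ tagged(d,w).
Restrictor pairs: (d1,w1) ✓  (d1,w6) ✓  (d2,w1) ✓  (d3,w4) ✗  (d3,w5) ✗  (d4,w2) ✓  (d5,w1) ✗  (d5,w2) ✗  (d5,w7) ✓  (d6,w2) ✓  (d6,w6) ✗
Counterexamples (restrictor pairs failing the scope): 5.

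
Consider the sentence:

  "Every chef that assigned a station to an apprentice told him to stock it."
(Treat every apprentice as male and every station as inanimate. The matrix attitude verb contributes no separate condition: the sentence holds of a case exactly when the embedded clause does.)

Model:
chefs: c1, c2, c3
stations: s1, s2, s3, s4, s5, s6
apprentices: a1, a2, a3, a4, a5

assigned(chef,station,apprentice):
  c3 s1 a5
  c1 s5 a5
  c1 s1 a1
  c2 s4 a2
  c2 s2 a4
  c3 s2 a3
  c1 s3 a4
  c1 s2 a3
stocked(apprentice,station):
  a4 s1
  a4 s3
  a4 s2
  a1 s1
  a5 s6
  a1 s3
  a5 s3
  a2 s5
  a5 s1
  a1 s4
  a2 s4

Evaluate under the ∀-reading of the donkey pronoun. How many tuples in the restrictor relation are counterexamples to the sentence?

3

"him" takes "an apprentice" as antecedent and "it" takes "a station"; both are donkey pronouns co-varying with the restrictor.
Strong reading: for every (c,s,a) with assigned(c,s,a), stocked(a,s).
Restrictor triples: (c1,s1,a1)→stocked(a1,s1) ✓  (c1,s2,a3)→stocked(a3,s2) ✗  (c1,s3,a4)→stocked(a4,s3) ✓  (c1,s5,a5)→stocked(a5,s5) ✗  (c2,s2,a4)→stocked(a4,s2) ✓  (c2,s4,a2)→stocked(a2,s4) ✓  (c3,s1,a5)→stocked(a5,s1) ✓  (c3,s2,a3)→stocked(a3,s2) ✗
Counterexamples (restrictor triples failing the scope): 3.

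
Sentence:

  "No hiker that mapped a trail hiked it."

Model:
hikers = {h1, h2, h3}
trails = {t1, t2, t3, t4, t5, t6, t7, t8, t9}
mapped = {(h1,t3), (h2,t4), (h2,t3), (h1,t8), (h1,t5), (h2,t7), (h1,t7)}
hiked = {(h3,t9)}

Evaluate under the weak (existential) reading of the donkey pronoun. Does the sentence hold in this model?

True

"it" takes "a trail" as antecedent — a donkey pronoun bound across the clause boundary.
Truth condition: for no (h,t) with mapped(h,t) does hiked(h,t) hold.
Restrictor pairs — does the scope hold? (h1,t3):fails  (h1,t5):fails  (h1,t7):fails  (h1,t8):fails  (h2,t3):fails  (h2,t4):fails  (h2,t7):fails
Scope holds for no restrictor pair, so the sentence is true.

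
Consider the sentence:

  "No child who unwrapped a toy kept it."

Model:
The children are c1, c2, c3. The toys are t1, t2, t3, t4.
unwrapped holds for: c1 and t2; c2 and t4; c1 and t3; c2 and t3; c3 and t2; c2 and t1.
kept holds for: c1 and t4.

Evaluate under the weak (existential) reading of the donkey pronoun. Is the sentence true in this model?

"it" takes "a toy" as antecedent — a donkey pronoun bound across the clause boundary.
Truth condition: for no (c,t) with unwrapped(c,t) does kept(c,t) hold.
Restrictor pairs — does the scope hold? (c1,t2):fails  (c1,t3):fails  (c2,t1):fails  (c2,t3):fails  (c2,t4):fails  (c3,t2):fails
Scope holds for no restrictor pair, so the sentence is true.

True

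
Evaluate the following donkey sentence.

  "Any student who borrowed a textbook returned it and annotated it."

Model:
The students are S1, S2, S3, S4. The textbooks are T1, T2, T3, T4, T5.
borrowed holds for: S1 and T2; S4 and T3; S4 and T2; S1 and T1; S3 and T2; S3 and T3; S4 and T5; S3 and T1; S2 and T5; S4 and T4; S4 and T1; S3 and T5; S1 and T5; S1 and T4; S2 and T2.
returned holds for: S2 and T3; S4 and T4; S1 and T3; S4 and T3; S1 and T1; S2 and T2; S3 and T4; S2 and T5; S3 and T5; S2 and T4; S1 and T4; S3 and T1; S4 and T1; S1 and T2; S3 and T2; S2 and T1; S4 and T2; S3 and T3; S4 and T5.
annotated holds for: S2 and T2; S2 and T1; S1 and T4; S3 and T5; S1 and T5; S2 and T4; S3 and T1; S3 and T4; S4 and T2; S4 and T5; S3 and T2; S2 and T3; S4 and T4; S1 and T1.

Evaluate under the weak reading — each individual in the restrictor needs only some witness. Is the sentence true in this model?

"it" takes "a textbook" as antecedent — a donkey pronoun bound across the clause boundary.
Weak reading: every student s with some borrowed-textbook has at least one borrowed-textbook t such that returned(s,t) ∧ annotated(s,t).
Per student: S1:✓  S2:✓  S3:✓  S4:✓
Every student in the restrictor has a witness.

True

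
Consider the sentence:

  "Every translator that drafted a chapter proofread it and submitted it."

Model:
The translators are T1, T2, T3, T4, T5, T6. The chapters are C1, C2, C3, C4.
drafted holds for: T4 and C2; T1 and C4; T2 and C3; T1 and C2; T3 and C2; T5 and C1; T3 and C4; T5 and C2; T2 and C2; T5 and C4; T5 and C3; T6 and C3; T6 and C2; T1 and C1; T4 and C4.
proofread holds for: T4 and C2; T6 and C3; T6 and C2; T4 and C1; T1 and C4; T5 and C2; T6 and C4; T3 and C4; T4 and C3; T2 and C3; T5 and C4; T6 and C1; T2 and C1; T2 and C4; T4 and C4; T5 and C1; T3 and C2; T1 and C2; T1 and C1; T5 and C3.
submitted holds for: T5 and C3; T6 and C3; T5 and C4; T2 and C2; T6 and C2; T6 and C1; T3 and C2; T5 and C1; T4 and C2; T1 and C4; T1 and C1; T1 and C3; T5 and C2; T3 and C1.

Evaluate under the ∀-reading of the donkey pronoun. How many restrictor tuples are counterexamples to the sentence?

5

"it" takes "a chapter" as antecedent — a donkey pronoun bound across the clause boundary.
Strong reading: for every (t,c) with drafted(t,c), proofread(t,c) ∧ submitted(t,c).
Restrictor pairs: (T1,C1) ✓  (T1,C2) ✗  (T1,C4) ✓  (T2,C2) ✗  (T2,C3) ✗  (T3,C2) ✓  (T3,C4) ✗  (T4,C2) ✓  (T4,C4) ✗  (T5,C1) ✓  (T5,C2) ✓  (T5,C3) ✓  (T5,C4) ✓  (T6,C2) ✓  (T6,C3) ✓
Counterexamples (restrictor pairs failing the scope): 5.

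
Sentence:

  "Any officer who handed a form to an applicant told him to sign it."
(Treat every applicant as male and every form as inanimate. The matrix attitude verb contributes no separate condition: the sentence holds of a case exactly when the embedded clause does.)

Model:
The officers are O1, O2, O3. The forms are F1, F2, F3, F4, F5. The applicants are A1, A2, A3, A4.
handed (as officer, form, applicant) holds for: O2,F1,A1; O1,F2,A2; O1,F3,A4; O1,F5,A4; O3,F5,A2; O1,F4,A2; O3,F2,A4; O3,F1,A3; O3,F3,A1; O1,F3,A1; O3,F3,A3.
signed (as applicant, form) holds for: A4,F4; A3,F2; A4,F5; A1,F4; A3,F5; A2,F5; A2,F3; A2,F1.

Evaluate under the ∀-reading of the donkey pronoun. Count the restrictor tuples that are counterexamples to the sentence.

9

"him" takes "an applicant" as antecedent and "it" takes "a form"; both are donkey pronouns co-varying with the restrictor.
Strong reading: for every (o,f,a) with handed(o,f,a), signed(a,f).
Restrictor triples: (O1,F2,A2)→signed(A2,F2) ✗  (O1,F3,A1)→signed(A1,F3) ✗  (O1,F3,A4)→signed(A4,F3) ✗  (O1,F4,A2)→signed(A2,F4) ✗  (O1,F5,A4)→signed(A4,F5) ✓  (O2,F1,A1)→signed(A1,F1) ✗  (O3,F1,A3)→signed(A3,F1) ✗  (O3,F2,A4)→signed(A4,F2) ✗  (O3,F3,A1)→signed(A1,F3) ✗  (O3,F3,A3)→signed(A3,F3) ✗  (O3,F5,A2)→signed(A2,F5) ✓
Counterexamples (restrictor triples failing the scope): 9.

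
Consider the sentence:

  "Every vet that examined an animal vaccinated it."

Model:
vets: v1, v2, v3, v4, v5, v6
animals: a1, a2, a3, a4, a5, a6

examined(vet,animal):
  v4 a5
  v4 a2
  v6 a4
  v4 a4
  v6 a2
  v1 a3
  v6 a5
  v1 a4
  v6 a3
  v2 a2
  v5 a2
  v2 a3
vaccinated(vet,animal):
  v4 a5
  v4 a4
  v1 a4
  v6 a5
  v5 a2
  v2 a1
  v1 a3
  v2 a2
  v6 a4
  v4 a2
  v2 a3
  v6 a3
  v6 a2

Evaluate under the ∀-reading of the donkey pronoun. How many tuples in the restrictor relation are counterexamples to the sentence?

"it" takes "an animal" as antecedent — a donkey pronoun bound across the clause boundary.
Strong reading: for every (v,a) with examined(v,a), vaccinated(v,a).
Restrictor pairs: (v1,a3) ✓  (v1,a4) ✓  (v2,a2) ✓  (v2,a3) ✓  (v4,a2) ✓  (v4,a4) ✓  (v4,a5) ✓  (v5,a2) ✓  (v6,a2) ✓  (v6,a3) ✓  (v6,a4) ✓  (v6,a5) ✓
Counterexamples (restrictor pairs failing the scope): 0.

0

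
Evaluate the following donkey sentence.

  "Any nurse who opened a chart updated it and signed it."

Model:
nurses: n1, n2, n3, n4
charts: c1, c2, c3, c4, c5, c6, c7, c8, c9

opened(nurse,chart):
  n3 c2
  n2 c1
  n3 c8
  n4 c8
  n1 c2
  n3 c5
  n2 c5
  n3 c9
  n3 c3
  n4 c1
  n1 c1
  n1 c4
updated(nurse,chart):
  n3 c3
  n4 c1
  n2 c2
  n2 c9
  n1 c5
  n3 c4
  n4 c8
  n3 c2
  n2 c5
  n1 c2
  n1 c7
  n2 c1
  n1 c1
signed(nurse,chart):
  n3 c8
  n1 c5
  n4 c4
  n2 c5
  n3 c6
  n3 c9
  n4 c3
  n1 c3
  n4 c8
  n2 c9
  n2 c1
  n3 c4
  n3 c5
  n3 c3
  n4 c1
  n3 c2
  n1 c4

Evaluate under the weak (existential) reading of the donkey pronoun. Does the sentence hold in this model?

"it" takes "a chart" as antecedent — a donkey pronoun bound across the clause boundary.
Weak reading: every nurse n with some opened-chart has at least one opened-chart c such that updated(n,c) ∧ signed(n,c).
Per nurse: n1:✗  n2:✓  n3:✓  n4:✓
n1 has no witness among its opened-charts.

False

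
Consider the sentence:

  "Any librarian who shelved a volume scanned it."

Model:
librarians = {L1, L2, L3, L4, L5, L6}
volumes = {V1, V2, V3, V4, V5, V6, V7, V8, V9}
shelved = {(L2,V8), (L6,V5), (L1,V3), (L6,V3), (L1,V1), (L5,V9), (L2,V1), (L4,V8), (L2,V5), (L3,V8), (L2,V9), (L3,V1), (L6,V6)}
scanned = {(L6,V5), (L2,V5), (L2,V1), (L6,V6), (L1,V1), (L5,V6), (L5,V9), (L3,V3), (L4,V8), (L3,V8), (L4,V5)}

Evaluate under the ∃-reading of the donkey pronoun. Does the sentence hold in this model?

"it" takes "a volume" as antecedent — a donkey pronoun bound across the clause boundary.
Weak reading: every librarian l with some shelved-volume has at least one shelved-volume v such that scanned(l,v).
Per librarian: L1:✓  L2:✓  L3:✓  L4:✓  L5:✓  L6:✓
Every librarian in the restrictor has a witness.

True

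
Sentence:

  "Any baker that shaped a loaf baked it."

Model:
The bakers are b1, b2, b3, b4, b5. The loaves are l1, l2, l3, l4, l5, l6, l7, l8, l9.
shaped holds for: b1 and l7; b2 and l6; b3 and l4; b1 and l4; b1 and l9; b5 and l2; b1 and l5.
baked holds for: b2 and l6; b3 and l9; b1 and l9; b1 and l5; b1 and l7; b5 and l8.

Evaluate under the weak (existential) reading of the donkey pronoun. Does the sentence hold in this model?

"it" takes "a loaf" as antecedent — a donkey pronoun bound across the clause boundary.
Weak reading: every baker b with some shaped-loaf has at least one shaped-loaf l such that baked(b,l).
Per baker: b1:✓  b2:✓  b3:✗  b5:✗
b3 has no witness among its shaped-loaves.

False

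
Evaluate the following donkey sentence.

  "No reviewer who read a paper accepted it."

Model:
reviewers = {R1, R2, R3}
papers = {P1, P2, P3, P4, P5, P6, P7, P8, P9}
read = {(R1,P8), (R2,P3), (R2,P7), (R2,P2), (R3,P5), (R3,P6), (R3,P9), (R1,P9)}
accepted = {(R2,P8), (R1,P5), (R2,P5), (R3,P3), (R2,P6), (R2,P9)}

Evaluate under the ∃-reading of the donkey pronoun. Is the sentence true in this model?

True

"it" takes "a paper" as antecedent — a donkey pronoun bound across the clause boundary.
Truth condition: for no (r,p) with read(r,p) does accepted(r,p) hold.
Restrictor pairs — does the scope hold? (R1,P8):fails  (R1,P9):fails  (R2,P2):fails  (R2,P3):fails  (R2,P7):fails  (R3,P5):fails  (R3,P6):fails  (R3,P9):fails
Scope holds for no restrictor pair, so the sentence is true.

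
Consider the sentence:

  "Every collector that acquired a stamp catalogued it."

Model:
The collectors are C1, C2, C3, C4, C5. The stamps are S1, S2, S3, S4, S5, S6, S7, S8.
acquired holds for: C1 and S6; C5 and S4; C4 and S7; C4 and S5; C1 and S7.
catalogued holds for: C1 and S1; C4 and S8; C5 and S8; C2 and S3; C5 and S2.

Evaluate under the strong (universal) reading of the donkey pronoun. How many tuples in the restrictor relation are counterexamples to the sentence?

"it" takes "a stamp" as antecedent — a donkey pronoun bound across the clause boundary.
Strong reading: for every (c,s) with acquired(c,s), catalogued(c,s).
Restrictor pairs: (C1,S6) ✗  (C1,S7) ✗  (C4,S5) ✗  (C4,S7) ✗  (C5,S4) ✗
Counterexamples (restrictor pairs failing the scope): 5.

5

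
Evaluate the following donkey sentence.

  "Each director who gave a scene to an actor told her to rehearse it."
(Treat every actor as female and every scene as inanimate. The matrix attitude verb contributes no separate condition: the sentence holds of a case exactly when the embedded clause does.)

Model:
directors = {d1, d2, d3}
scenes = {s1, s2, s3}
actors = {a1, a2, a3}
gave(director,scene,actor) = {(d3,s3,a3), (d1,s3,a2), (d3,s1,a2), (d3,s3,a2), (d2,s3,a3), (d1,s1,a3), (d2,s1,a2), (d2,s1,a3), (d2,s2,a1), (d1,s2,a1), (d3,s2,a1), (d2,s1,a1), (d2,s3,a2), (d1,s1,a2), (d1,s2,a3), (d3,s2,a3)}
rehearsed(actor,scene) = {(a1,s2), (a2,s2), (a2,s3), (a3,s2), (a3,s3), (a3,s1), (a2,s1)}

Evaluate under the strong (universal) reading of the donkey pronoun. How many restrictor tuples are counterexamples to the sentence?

"her" takes "an actor" as antecedent and "it" takes "a scene"; both are donkey pronouns co-varying with the restrictor.
Strong reading: for every (d,s,a) with gave(d,s,a), rehearsed(a,s).
Restrictor triples: (d1,s1,a2)→rehearsed(a2,s1) ✓  (d1,s1,a3)→rehearsed(a3,s1) ✓  (d1,s2,a1)→rehearsed(a1,s2) ✓  (d1,s2,a3)→rehearsed(a3,s2) ✓  (d1,s3,a2)→rehearsed(a2,s3) ✓  (d2,s1,a1)→rehearsed(a1,s1) ✗  (d2,s1,a2)→rehearsed(a2,s1) ✓  (d2,s1,a3)→rehearsed(a3,s1) ✓  (d2,s2,a1)→rehearsed(a1,s2) ✓  (d2,s3,a2)→rehearsed(a2,s3) ✓  (d2,s3,a3)→rehearsed(a3,s3) ✓  (d3,s1,a2)→rehearsed(a2,s1) ✓  (d3,s2,a1)→rehearsed(a1,s2) ✓  (d3,s2,a3)→rehearsed(a3,s2) ✓  (d3,s3,a2)→rehearsed(a2,s3) ✓  (d3,s3,a3)→rehearsed(a3,s3) ✓
Counterexamples (restrictor triples failing the scope): 1.

1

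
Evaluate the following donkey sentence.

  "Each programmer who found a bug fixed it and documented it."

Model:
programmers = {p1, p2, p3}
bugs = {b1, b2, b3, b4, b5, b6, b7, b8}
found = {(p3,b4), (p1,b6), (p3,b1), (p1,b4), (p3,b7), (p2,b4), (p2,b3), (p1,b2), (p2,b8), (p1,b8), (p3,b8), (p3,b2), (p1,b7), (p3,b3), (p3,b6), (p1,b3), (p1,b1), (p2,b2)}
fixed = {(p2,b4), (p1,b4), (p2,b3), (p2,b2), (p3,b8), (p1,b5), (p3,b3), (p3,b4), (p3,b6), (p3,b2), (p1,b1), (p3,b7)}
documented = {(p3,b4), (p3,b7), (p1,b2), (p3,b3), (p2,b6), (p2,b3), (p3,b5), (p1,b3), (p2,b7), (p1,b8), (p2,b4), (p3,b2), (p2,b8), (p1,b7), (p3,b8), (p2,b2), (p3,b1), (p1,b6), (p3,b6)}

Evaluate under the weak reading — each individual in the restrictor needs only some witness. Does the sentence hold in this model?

"it" takes "a bug" as antecedent — a donkey pronoun bound across the clause boundary.
Weak reading: every programmer p with some found-bug has at least one found-bug b such that fixed(p,b) ∧ documented(p,b).
Per programmer: p1:✗  p2:✓  p3:✓
p1 has no witness among its found-bugs.

False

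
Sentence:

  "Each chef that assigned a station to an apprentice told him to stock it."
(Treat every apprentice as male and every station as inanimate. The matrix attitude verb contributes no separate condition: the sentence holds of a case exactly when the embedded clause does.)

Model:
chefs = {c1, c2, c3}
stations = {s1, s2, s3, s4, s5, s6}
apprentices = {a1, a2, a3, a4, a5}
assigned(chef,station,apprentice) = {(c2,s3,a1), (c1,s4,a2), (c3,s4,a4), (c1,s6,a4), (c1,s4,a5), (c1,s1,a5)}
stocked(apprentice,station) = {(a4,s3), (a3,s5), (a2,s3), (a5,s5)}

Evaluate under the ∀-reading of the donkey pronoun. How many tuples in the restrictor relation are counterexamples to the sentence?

6

"him" takes "an apprentice" as antecedent and "it" takes "a station"; both are donkey pronouns co-varying with the restrictor.
Strong reading: for every (c,s,a) with assigned(c,s,a), stocked(a,s).
Restrictor triples: (c1,s1,a5)→stocked(a5,s1) ✗  (c1,s4,a2)→stocked(a2,s4) ✗  (c1,s4,a5)→stocked(a5,s4) ✗  (c1,s6,a4)→stocked(a4,s6) ✗  (c2,s3,a1)→stocked(a1,s3) ✗  (c3,s4,a4)→stocked(a4,s4) ✗
Counterexamples (restrictor triples failing the scope): 6.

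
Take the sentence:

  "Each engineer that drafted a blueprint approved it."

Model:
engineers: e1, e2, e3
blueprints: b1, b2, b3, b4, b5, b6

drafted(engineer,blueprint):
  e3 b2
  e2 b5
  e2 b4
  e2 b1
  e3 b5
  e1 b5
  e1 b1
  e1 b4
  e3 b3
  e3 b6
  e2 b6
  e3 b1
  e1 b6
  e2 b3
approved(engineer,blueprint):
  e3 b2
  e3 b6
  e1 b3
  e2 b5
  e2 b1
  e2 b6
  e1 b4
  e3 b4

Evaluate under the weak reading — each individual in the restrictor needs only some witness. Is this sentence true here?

True

"it" takes "a blueprint" as antecedent — a donkey pronoun bound across the clause boundary.
Weak reading: every engineer e with some drafted-blueprint has at least one drafted-blueprint b such that approved(e,b).
Per engineer: e1:✓  e2:✓  e3:✓
Every engineer in the restrictor has a witness.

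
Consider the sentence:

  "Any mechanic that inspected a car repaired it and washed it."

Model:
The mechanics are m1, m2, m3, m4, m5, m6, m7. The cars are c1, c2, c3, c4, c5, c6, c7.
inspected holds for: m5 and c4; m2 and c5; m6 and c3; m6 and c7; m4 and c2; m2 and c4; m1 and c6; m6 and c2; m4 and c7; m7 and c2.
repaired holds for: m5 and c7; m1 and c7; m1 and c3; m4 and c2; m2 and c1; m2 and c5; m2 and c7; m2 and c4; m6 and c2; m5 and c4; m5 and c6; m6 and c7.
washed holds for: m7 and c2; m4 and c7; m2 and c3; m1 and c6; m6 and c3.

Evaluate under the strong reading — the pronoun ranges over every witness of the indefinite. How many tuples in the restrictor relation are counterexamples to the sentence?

"it" takes "a car" as antecedent — a donkey pronoun bound across the clause boundary.
Strong reading: for every (m,c) with inspected(m,c), repaired(m,c) ∧ washed(m,c).
Restrictor pairs: (m1,c6) ✗  (m2,c4) ✗  (m2,c5) ✗  (m4,c2) ✗  (m4,c7) ✗  (m5,c4) ✗  (m6,c2) ✗  (m6,c3) ✗  (m6,c7) ✗  (m7,c2) ✗
Counterexamples (restrictor pairs failing the scope): 10.

10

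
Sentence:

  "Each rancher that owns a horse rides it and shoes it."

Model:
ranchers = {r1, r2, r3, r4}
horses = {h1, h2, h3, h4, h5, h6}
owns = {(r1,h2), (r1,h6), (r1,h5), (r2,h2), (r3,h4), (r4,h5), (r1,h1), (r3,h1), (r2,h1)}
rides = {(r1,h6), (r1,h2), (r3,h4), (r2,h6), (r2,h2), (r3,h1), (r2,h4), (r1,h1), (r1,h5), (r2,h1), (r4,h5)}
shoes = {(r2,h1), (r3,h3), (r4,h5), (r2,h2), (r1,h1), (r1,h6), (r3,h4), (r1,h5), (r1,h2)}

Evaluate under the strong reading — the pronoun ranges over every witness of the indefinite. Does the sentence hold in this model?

"it" takes "a horse" as antecedent — a donkey pronoun bound across the clause boundary.
Strong reading: for every (r,h) with owns(r,h), rides(r,h) ∧ shoes(r,h).
Restrictor pairs: (r1,h1) ✓  (r1,h2) ✓  (r1,h5) ✓  (r1,h6) ✓  (r2,h1) ✓  (r2,h2) ✓  (r3,h1) ✗  (r3,h4) ✓  (r4,h5) ✓
Counterexample: (r3,h1) is in owns but fails the scope.

False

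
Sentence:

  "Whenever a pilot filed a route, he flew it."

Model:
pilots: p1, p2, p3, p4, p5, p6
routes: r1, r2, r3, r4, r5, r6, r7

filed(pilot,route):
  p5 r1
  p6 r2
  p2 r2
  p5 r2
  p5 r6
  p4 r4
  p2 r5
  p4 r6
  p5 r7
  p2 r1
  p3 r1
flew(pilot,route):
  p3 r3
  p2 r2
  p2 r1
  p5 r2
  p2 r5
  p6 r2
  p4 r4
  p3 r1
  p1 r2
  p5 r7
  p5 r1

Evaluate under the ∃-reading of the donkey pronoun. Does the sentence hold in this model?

True

"it" takes "a route" as antecedent — a donkey pronoun bound across the clause boundary.
Weak reading: every pilot p with some filed-route has at least one filed-route r such that flew(p,r).
Per pilot: p2:✓  p3:✓  p4:✓  p5:✓  p6:✓
Every pilot in the restrictor has a witness.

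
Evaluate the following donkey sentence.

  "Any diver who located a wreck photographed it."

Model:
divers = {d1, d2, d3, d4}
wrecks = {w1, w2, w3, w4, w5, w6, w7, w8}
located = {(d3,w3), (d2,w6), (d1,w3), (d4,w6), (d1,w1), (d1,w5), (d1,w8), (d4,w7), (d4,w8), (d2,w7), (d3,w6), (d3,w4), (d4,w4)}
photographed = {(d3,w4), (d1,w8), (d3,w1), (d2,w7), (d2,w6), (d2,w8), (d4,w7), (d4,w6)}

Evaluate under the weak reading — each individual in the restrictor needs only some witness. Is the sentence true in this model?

"it" takes "a wreck" as antecedent — a donkey pronoun bound across the clause boundary.
Weak reading: every diver d with some located-wreck has at least one located-wreck w such that photographed(d,w).
Per diver: d1:✓  d2:✓  d3:✓  d4:✓
Every diver in the restrictor has a witness.

True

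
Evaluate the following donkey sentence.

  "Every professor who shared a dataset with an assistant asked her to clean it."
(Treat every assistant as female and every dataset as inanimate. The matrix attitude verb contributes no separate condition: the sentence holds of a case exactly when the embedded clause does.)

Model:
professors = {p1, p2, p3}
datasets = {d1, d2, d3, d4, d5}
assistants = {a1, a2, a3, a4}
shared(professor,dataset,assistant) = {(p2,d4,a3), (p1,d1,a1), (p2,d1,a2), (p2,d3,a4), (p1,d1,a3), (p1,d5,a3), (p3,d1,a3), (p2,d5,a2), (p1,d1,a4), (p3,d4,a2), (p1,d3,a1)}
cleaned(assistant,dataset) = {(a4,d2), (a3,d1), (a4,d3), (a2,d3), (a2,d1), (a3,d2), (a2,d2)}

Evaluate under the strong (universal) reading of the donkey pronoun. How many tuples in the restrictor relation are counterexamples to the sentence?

7

"her" takes "an assistant" as antecedent and "it" takes "a dataset"; both are donkey pronouns co-varying with the restrictor.
Strong reading: for every (p,d,a) with shared(p,d,a), cleaned(a,d).
Restrictor triples: (p1,d1,a1)→cleaned(a1,d1) ✗  (p1,d1,a3)→cleaned(a3,d1) ✓  (p1,d1,a4)→cleaned(a4,d1) ✗  (p1,d3,a1)→cleaned(a1,d3) ✗  (p1,d5,a3)→cleaned(a3,d5) ✗  (p2,d1,a2)→cleaned(a2,d1) ✓  (p2,d3,a4)→cleaned(a4,d3) ✓  (p2,d4,a3)→cleaned(a3,d4) ✗  (p2,d5,a2)→cleaned(a2,d5) ✗  (p3,d1,a3)→cleaned(a3,d1) ✓  (p3,d4,a2)→cleaned(a2,d4) ✗
Counterexamples (restrictor triples failing the scope): 7.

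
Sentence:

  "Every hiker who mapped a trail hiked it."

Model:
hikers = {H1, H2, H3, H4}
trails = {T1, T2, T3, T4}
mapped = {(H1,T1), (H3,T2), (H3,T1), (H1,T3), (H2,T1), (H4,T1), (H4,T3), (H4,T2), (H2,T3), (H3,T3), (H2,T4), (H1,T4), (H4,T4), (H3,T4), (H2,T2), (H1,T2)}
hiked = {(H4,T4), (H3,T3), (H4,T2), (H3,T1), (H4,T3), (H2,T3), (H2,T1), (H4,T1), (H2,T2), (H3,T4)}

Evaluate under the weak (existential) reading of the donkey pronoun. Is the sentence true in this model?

False

"it" takes "a trail" as antecedent — a donkey pronoun bound across the clause boundary.
Weak reading: every hiker h with some mapped-trail has at least one mapped-trail t such that hiked(h,t).
Per hiker: H1:✗  H2:✓  H3:✓  H4:✓
H1 has no witness among its mapped-trails.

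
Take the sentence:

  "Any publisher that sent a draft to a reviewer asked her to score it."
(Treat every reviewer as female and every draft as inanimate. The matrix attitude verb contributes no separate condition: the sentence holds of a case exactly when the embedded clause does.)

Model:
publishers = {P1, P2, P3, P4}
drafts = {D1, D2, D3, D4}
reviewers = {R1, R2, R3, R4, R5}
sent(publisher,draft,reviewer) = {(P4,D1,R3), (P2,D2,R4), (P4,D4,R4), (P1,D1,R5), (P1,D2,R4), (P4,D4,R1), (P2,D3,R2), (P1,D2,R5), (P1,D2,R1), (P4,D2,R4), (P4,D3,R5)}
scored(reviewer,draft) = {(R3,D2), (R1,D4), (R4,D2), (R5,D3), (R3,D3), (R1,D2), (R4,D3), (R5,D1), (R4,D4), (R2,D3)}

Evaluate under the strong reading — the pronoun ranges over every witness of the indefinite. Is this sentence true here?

"her" takes "a reviewer" as antecedent and "it" takes "a draft"; both are donkey pronouns co-varying with the restrictor.
Strong reading: for every (p,d,r) with sent(p,d,r), scored(r,d).
Restrictor triples: (P1,D1,R5)→scored(R5,D1) ✓  (P1,D2,R1)→scored(R1,D2) ✓  (P1,D2,R4)→scored(R4,D2) ✓  (P1,D2,R5)→scored(R5,D2) ✗  (P2,D2,R4)→scored(R4,D2) ✓  (P2,D3,R2)→scored(R2,D3) ✓  (P4,D1,R3)→scored(R3,D1) ✗  (P4,D2,R4)→scored(R4,D2) ✓  (P4,D3,R5)→scored(R5,D3) ✓  (P4,D4,R1)→scored(R1,D4) ✓  (P4,D4,R4)→scored(R4,D4) ✓
Counterexample: (P1,D2,R5) — scored(R5,D2) does not hold.

False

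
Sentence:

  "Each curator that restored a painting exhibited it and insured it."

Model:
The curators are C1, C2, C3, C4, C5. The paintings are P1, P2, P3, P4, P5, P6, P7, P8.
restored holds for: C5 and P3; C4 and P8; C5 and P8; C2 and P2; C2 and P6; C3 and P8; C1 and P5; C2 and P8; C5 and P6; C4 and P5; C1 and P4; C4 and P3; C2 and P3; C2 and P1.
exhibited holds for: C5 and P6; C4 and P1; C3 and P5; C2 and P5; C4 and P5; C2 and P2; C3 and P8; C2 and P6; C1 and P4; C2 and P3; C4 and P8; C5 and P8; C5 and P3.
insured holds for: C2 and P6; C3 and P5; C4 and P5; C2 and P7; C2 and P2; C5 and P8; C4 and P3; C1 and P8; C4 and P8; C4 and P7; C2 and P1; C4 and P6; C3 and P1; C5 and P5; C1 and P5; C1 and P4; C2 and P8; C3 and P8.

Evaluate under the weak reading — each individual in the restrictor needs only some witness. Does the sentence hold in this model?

"it" takes "a painting" as antecedent — a donkey pronoun bound across the clause boundary.
Weak reading: every curator c with some restored-painting has at least one restored-painting p such that exhibited(c,p) ∧ insured(c,p).
Per curator: C1:✓  C2:✓  C3:✓  C4:✓  C5:✓
Every curator in the restrictor has a witness.

True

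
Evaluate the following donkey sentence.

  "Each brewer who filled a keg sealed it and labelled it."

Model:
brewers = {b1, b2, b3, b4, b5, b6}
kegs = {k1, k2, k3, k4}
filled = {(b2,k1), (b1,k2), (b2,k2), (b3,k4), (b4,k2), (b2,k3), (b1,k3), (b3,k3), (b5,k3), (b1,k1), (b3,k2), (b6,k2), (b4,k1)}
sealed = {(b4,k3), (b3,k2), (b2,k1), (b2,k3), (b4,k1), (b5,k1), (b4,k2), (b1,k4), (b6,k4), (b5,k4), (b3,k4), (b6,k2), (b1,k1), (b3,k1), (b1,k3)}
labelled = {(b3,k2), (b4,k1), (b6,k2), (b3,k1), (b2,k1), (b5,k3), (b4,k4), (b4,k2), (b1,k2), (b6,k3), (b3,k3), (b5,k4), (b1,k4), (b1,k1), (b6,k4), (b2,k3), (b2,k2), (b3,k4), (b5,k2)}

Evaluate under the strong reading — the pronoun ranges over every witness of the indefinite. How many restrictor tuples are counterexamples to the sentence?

"it" takes "a keg" as antecedent — a donkey pronoun bound across the clause boundary.
Strong reading: for every (b,k) with filled(b,k), sealed(b,k) ∧ labelled(b,k).
Restrictor pairs: (b1,k1) ✓  (b1,k2) ✗  (b1,k3) ✗  (b2,k1) ✓  (b2,k2) ✗  (b2,k3) ✓  (b3,k2) ✓  (b3,k3) ✗  (b3,k4) ✓  (b4,k1) ✓  (b4,k2) ✓  (b5,k3) ✗  (b6,k2) ✓
Counterexamples (restrictor pairs failing the scope): 5.

5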